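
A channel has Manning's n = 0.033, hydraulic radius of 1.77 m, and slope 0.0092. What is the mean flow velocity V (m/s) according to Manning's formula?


Manning's equation gives V = (1/n) * R^(2/3) * S^(1/2).
First, compute R^(2/3) = 1.77^(2/3) = 1.4632.
Next, S^(1/2) = 0.0092^(1/2) = 0.095917.
Then 1/n = 1/0.033 = 30.3.
V = 30.3 * 1.4632 * 0.095917 = 4.253 m/s.

4.253


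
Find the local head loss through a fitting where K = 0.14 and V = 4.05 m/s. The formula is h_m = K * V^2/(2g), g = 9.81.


Minor loss formula: h_m = K * V^2/(2g).
V^2 = 4.05^2 = 16.4025.
V^2/(2g) = 16.4025 / 19.62 = 0.836 m.
h_m = 0.14 * 0.836 = 0.117 m.

0.117


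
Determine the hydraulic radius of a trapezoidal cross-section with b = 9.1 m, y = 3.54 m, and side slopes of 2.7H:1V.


For a trapezoidal section with side slope z:
A = (b + z*y)*y = (9.1 + 2.7*3.54)*3.54 = 66.049 m^2.
P = b + 2*y*sqrt(1 + z^2) = 9.1 + 2*3.54*sqrt(1 + 2.7^2) = 29.485 m.
R = A/P = 66.049 / 29.485 = 2.2401 m.

2.2401


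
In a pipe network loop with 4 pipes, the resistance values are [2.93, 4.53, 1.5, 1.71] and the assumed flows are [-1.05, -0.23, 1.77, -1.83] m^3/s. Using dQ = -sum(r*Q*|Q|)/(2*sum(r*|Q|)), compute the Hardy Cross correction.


Numerator terms (r*Q*|Q|): 2.93*-1.05*|-1.05| = -3.2303; 4.53*-0.23*|-0.23| = -0.2396; 1.5*1.77*|1.77| = 4.6994; 1.71*-1.83*|-1.83| = -5.7266.
Sum of numerator = -4.4972.
Denominator terms (r*|Q|): 2.93*|-1.05| = 3.0765; 4.53*|-0.23| = 1.0419; 1.5*|1.77| = 2.655; 1.71*|-1.83| = 3.1293.
2 * sum of denominator = 2 * 9.9027 = 19.8054.
dQ = --4.4972 / 19.8054 = 0.2271 m^3/s.

0.2271


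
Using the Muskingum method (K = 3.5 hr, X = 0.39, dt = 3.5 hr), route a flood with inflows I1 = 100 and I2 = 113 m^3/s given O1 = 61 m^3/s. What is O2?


Muskingum coefficients:
denom = 2*K*(1-X) + dt = 2*3.5*(1-0.39) + 3.5 = 7.77.
C0 = (dt - 2*K*X)/denom = (3.5 - 2*3.5*0.39)/7.77 = 0.0991.
C1 = (dt + 2*K*X)/denom = (3.5 + 2*3.5*0.39)/7.77 = 0.8018.
C2 = (2*K*(1-X) - dt)/denom = 0.0991.
O2 = C0*I2 + C1*I1 + C2*O1
   = 0.0991*113 + 0.8018*100 + 0.0991*61
   = 97.42 m^3/s.

97.42


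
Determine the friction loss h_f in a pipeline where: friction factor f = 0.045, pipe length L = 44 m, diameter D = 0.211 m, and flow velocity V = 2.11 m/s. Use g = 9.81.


Darcy-Weisbach equation: h_f = f * (L/D) * V^2/(2g).
f * L/D = 0.045 * 44/0.211 = 9.3839.
V^2/(2g) = 2.11^2 / (2*9.81) = 4.4521 / 19.62 = 0.2269 m.
h_f = 9.3839 * 0.2269 = 2.129 m.

2.129


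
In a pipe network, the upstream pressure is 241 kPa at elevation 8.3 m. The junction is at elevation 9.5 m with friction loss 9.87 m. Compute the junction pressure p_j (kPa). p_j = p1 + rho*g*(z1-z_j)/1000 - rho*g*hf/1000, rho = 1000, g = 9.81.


Junction pressure: p_j = p1 + rho*g*(z1 - z_j)/1000 - rho*g*hf/1000.
Elevation term = 1000*9.81*(8.3 - 9.5)/1000 = -11.772 kPa.
Friction term = 1000*9.81*9.87/1000 = 96.825 kPa.
p_j = 241 + -11.772 - 96.825 = 132.4 kPa.

132.4


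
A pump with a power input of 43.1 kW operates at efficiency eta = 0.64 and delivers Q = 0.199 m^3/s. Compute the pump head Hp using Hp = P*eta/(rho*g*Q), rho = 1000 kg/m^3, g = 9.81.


Pump head formula: Hp = P * eta / (rho * g * Q).
Numerator: P * eta = 43.1 * 1000 * 0.64 = 27584.0 W.
Denominator: rho * g * Q = 1000 * 9.81 * 0.199 = 1952.19.
Hp = 27584.0 / 1952.19 = 14.13 m.

14.13


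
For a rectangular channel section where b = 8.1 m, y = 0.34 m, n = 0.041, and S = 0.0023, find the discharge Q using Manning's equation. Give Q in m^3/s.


For a rectangular channel, the cross-sectional area A = b * y = 8.1 * 0.34 = 2.75 m^2.
The wetted perimeter P = b + 2y = 8.1 + 2*0.34 = 8.78 m.
Hydraulic radius R = A/P = 2.75/8.78 = 0.3137 m.
Velocity V = (1/n)*R^(2/3)*S^(1/2) = (1/0.041)*0.3137^(2/3)*0.0023^(1/2) = 0.54 m/s.
Discharge Q = A * V = 2.75 * 0.54 = 1.487 m^3/s.

1.487


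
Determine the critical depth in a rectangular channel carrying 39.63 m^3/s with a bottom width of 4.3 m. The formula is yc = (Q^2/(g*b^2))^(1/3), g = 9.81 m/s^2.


Using yc = (Q^2 / (g * b^2))^(1/3):
Q^2 = 39.63^2 = 1570.54.
g * b^2 = 9.81 * 4.3^2 = 9.81 * 18.49 = 181.39.
Q^2 / (g*b^2) = 1570.54 / 181.39 = 8.6584.
yc = 8.6584^(1/3) = 2.0534 m.

2.0534


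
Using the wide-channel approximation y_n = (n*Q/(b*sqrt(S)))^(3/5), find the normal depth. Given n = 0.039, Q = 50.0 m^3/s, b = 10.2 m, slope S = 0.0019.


We use the wide-channel approximation y_n = (n*Q/(b*sqrt(S)))^(3/5).
sqrt(S) = sqrt(0.0019) = 0.043589.
Numerator: n*Q = 0.039 * 50.0 = 1.95.
Denominator: b*sqrt(S) = 10.2 * 0.043589 = 0.444608.
arg = 4.3859.
y_n = 4.3859^(3/5) = 2.4279 m.

2.4279


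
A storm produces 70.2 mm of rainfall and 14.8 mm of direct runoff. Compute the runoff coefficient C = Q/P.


The runoff coefficient C = runoff depth / rainfall depth.
C = 14.8 / 70.2
  = 0.2108.

0.2108


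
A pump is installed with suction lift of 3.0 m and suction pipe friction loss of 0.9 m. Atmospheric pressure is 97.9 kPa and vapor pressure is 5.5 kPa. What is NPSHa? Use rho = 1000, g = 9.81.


NPSHa = p_atm/(rho*g) - z_s - hf_s - p_vap/(rho*g).
p_atm/(rho*g) = 97.9*1000 / (1000*9.81) = 9.98 m.
p_vap/(rho*g) = 5.5*1000 / (1000*9.81) = 0.561 m.
NPSHa = 9.98 - 3.0 - 0.9 - 0.561
      = 5.52 m.

5.52


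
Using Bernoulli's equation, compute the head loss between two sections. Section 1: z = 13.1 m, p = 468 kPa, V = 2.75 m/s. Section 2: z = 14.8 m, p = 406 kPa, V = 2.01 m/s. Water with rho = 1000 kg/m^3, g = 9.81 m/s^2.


Total head at each section: H = z + p/(rho*g) + V^2/(2g).
H1 = 13.1 + 468*1000/(1000*9.81) + 2.75^2/(2*9.81)
   = 13.1 + 47.706 + 0.3854
   = 61.192 m.
H2 = 14.8 + 406*1000/(1000*9.81) + 2.01^2/(2*9.81)
   = 14.8 + 41.386 + 0.2059
   = 56.392 m.
h_L = H1 - H2 = 61.192 - 56.392 = 4.8 m.

4.8


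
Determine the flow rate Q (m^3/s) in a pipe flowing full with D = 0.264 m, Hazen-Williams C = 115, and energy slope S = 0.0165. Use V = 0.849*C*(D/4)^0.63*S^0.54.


For a full circular pipe, R = D/4 = 0.264/4 = 0.066 m.
V = 0.849 * 115 * 0.066^0.63 * 0.0165^0.54
  = 0.849 * 115 * 0.180432 * 0.109004
  = 1.9203 m/s.
Pipe area A = pi*D^2/4 = pi*0.264^2/4 = 0.0547 m^2.
Q = A * V = 0.0547 * 1.9203 = 0.1051 m^3/s.

0.1051


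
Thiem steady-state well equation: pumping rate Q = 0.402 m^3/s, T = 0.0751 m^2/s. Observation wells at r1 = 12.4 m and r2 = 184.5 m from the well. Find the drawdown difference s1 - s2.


Thiem equation: s1 - s2 = Q/(2*pi*T) * ln(r2/r1).
ln(r2/r1) = ln(184.5/12.4) = 2.7.
Q/(2*pi*T) = 0.402 / (2*pi*0.0751) = 0.402 / 0.4719 = 0.8519.
s1 - s2 = 0.8519 * 2.7 = 2.3002 m.

2.3002


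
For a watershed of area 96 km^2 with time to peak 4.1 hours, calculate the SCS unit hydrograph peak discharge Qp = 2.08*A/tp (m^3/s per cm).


SCS formula: Qp = 2.08 * A / tp.
Qp = 2.08 * 96 / 4.1
   = 199.68 / 4.1
   = 48.7 m^3/s per cm.

48.7


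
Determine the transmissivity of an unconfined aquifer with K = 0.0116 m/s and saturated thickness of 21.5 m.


Transmissivity is defined as T = K * h.
T = 0.0116 * 21.5
  = 0.2494 m^2/s.

0.2494


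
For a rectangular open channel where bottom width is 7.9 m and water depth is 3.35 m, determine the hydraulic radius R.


For a rectangular section:
Flow area A = b * y = 7.9 * 3.35 = 26.47 m^2.
Wetted perimeter P = b + 2y = 7.9 + 2*3.35 = 14.6 m.
Hydraulic radius R = A/P = 26.47 / 14.6 = 1.8127 m.

1.8127


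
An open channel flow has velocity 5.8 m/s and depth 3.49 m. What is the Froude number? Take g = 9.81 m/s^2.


The Froude number is defined as Fr = V / sqrt(g*y).
g*y = 9.81 * 3.49 = 34.2369.
sqrt(g*y) = sqrt(34.2369) = 5.8512.
Fr = 5.8 / 5.8512 = 0.9912.

0.9912


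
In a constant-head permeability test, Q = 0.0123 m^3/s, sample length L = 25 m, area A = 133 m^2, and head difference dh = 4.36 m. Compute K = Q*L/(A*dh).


From K = Q*L / (A*dh):
Numerator: Q*L = 0.0123 * 25 = 0.3075.
Denominator: A*dh = 133 * 4.36 = 579.88.
K = 0.3075 / 579.88 = 0.00053 m/s.

0.00053


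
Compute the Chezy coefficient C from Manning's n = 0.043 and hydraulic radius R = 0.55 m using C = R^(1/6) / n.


The Chezy coefficient relates to Manning's n through C = R^(1/6) / n.
R^(1/6) = 0.55^(1/6) = 0.905164.
C = 0.905164 / 0.043 = 21.05 m^(1/2)/s.

21.05


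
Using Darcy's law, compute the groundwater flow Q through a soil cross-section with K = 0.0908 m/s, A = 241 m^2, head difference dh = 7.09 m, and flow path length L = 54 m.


Darcy's law: Q = K * A * i, where i = dh/L.
Hydraulic gradient i = 7.09 / 54 = 0.131296.
Q = 0.0908 * 241 * 0.131296
  = 2.8731 m^3/s.

2.8731


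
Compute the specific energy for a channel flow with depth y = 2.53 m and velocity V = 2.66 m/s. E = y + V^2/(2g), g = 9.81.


Specific energy E = y + V^2/(2g).
Velocity head = V^2/(2g) = 2.66^2 / (2*9.81) = 7.0756 / 19.62 = 0.3606 m.
E = 2.53 + 0.3606 = 2.8906 m.

2.8906


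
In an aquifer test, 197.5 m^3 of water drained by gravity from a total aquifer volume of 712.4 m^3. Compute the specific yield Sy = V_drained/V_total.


Specific yield Sy = Volume drained / Total volume.
Sy = 197.5 / 712.4
   = 0.2772.

0.2772


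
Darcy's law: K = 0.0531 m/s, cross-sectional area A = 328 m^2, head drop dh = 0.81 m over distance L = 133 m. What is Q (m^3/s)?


Darcy's law: Q = K * A * i, where i = dh/L.
Hydraulic gradient i = 0.81 / 133 = 0.00609.
Q = 0.0531 * 328 * 0.00609
  = 0.1061 m^3/s.

0.1061


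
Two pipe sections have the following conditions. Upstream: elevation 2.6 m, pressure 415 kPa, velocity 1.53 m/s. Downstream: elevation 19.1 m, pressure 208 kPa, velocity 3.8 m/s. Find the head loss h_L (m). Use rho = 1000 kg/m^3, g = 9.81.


Total head at each section: H = z + p/(rho*g) + V^2/(2g).
H1 = 2.6 + 415*1000/(1000*9.81) + 1.53^2/(2*9.81)
   = 2.6 + 42.304 + 0.1193
   = 45.023 m.
H2 = 19.1 + 208*1000/(1000*9.81) + 3.8^2/(2*9.81)
   = 19.1 + 21.203 + 0.736
   = 41.039 m.
h_L = H1 - H2 = 45.023 - 41.039 = 3.984 m.

3.984


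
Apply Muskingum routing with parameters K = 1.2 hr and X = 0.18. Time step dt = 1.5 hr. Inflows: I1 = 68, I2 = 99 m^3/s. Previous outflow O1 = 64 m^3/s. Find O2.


Muskingum coefficients:
denom = 2*K*(1-X) + dt = 2*1.2*(1-0.18) + 1.5 = 3.468.
C0 = (dt - 2*K*X)/denom = (1.5 - 2*1.2*0.18)/3.468 = 0.308.
C1 = (dt + 2*K*X)/denom = (1.5 + 2*1.2*0.18)/3.468 = 0.5571.
C2 = (2*K*(1-X) - dt)/denom = 0.1349.
O2 = C0*I2 + C1*I1 + C2*O1
   = 0.308*99 + 0.5571*68 + 0.1349*64
   = 77.01 m^3/s.

77.01


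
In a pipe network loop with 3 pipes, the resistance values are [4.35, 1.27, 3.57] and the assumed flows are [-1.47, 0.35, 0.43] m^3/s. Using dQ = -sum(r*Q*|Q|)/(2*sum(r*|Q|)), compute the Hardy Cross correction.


Numerator terms (r*Q*|Q|): 4.35*-1.47*|-1.47| = -9.3999; 1.27*0.35*|0.35| = 0.1556; 3.57*0.43*|0.43| = 0.6601.
Sum of numerator = -8.5842.
Denominator terms (r*|Q|): 4.35*|-1.47| = 6.3945; 1.27*|0.35| = 0.4445; 3.57*|0.43| = 1.5351.
2 * sum of denominator = 2 * 8.3741 = 16.7482.
dQ = --8.5842 / 16.7482 = 0.5125 m^3/s.

0.5125


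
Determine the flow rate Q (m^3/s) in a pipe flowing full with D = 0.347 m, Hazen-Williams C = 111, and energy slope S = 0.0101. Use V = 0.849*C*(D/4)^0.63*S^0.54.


For a full circular pipe, R = D/4 = 0.347/4 = 0.0867 m.
V = 0.849 * 111 * 0.0867^0.63 * 0.0101^0.54
  = 0.849 * 111 * 0.214343 * 0.083625
  = 1.6892 m/s.
Pipe area A = pi*D^2/4 = pi*0.347^2/4 = 0.0946 m^2.
Q = A * V = 0.0946 * 1.6892 = 0.1597 m^3/s.

0.1597


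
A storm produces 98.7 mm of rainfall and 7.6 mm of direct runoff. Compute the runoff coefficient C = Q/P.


The runoff coefficient C = runoff depth / rainfall depth.
C = 7.6 / 98.7
  = 0.077.

0.077


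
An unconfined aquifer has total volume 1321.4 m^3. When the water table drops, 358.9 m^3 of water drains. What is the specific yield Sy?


Specific yield Sy = Volume drained / Total volume.
Sy = 358.9 / 1321.4
   = 0.2716.

0.2716


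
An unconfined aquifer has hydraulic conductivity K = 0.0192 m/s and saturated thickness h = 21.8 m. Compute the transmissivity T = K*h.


Transmissivity is defined as T = K * h.
T = 0.0192 * 21.8
  = 0.4186 m^2/s.

0.4186


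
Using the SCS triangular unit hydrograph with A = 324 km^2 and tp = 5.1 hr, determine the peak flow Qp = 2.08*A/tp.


SCS formula: Qp = 2.08 * A / tp.
Qp = 2.08 * 324 / 5.1
   = 673.92 / 5.1
   = 132.14 m^3/s per cm.

132.14


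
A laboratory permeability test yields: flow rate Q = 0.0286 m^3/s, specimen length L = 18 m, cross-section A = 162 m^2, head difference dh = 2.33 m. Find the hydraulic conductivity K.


From K = Q*L / (A*dh):
Numerator: Q*L = 0.0286 * 18 = 0.5148.
Denominator: A*dh = 162 * 2.33 = 377.46.
K = 0.5148 / 377.46 = 0.001364 m/s.

0.001364


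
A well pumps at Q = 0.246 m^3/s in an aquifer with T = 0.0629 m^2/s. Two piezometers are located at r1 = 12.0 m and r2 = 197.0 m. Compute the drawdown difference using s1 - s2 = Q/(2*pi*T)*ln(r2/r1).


Thiem equation: s1 - s2 = Q/(2*pi*T) * ln(r2/r1).
ln(r2/r1) = ln(197.0/12.0) = 2.7983.
Q/(2*pi*T) = 0.246 / (2*pi*0.0629) = 0.246 / 0.3952 = 0.6225.
s1 - s2 = 0.6225 * 2.7983 = 1.7418 m.

1.7418


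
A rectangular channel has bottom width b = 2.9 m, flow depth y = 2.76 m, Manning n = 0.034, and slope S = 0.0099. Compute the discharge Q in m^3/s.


For a rectangular channel, the cross-sectional area A = b * y = 2.9 * 2.76 = 8.0 m^2.
The wetted perimeter P = b + 2y = 2.9 + 2*2.76 = 8.42 m.
Hydraulic radius R = A/P = 8.0/8.42 = 0.9506 m.
Velocity V = (1/n)*R^(2/3)*S^(1/2) = (1/0.034)*0.9506^(2/3)*0.0099^(1/2) = 2.8292 m/s.
Discharge Q = A * V = 8.0 * 2.8292 = 22.645 m^3/s.

22.645


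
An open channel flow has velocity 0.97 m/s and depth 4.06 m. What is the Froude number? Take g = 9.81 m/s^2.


The Froude number is defined as Fr = V / sqrt(g*y).
g*y = 9.81 * 4.06 = 39.8286.
sqrt(g*y) = sqrt(39.8286) = 6.311.
Fr = 0.97 / 6.311 = 0.1537.

0.1537


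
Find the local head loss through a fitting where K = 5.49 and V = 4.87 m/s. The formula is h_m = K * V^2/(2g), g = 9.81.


Minor loss formula: h_m = K * V^2/(2g).
V^2 = 4.87^2 = 23.7169.
V^2/(2g) = 23.7169 / 19.62 = 1.2088 m.
h_m = 5.49 * 1.2088 = 6.6364 m.

6.6364


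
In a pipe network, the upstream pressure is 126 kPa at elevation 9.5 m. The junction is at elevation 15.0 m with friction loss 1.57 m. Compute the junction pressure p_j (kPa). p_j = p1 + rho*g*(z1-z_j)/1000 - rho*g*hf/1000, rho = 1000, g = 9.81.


Junction pressure: p_j = p1 + rho*g*(z1 - z_j)/1000 - rho*g*hf/1000.
Elevation term = 1000*9.81*(9.5 - 15.0)/1000 = -53.955 kPa.
Friction term = 1000*9.81*1.57/1000 = 15.402 kPa.
p_j = 126 + -53.955 - 15.402 = 56.64 kPa.

56.64


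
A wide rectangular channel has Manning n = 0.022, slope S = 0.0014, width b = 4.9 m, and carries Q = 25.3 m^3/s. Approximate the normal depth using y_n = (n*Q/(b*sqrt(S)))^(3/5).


We use the wide-channel approximation y_n = (n*Q/(b*sqrt(S)))^(3/5).
sqrt(S) = sqrt(0.0014) = 0.037417.
Numerator: n*Q = 0.022 * 25.3 = 0.5566.
Denominator: b*sqrt(S) = 4.9 * 0.037417 = 0.183343.
arg = 3.0359.
y_n = 3.0359^(3/5) = 1.947 m.

1.947


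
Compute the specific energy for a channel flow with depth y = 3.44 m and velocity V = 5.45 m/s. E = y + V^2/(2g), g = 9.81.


Specific energy E = y + V^2/(2g).
Velocity head = V^2/(2g) = 5.45^2 / (2*9.81) = 29.7025 / 19.62 = 1.5139 m.
E = 3.44 + 1.5139 = 4.9539 m.

4.9539


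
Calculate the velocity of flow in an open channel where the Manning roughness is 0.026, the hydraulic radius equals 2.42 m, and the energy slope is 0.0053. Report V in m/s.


Manning's equation gives V = (1/n) * R^(2/3) * S^(1/2).
First, compute R^(2/3) = 2.42^(2/3) = 1.8025.
Next, S^(1/2) = 0.0053^(1/2) = 0.072801.
Then 1/n = 1/0.026 = 38.46.
V = 38.46 * 1.8025 * 0.072801 = 5.0471 m/s.

5.0471


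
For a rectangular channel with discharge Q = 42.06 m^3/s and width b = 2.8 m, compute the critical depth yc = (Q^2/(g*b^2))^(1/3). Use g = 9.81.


Using yc = (Q^2 / (g * b^2))^(1/3):
Q^2 = 42.06^2 = 1769.04.
g * b^2 = 9.81 * 2.8^2 = 9.81 * 7.84 = 76.91.
Q^2 / (g*b^2) = 1769.04 / 76.91 = 23.0014.
yc = 23.0014^(1/3) = 2.8439 m.

2.8439


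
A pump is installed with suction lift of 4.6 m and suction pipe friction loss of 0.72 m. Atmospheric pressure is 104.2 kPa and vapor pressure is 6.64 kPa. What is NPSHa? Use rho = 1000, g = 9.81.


NPSHa = p_atm/(rho*g) - z_s - hf_s - p_vap/(rho*g).
p_atm/(rho*g) = 104.2*1000 / (1000*9.81) = 10.622 m.
p_vap/(rho*g) = 6.64*1000 / (1000*9.81) = 0.677 m.
NPSHa = 10.622 - 4.6 - 0.72 - 0.677
      = 4.62 m.

4.62


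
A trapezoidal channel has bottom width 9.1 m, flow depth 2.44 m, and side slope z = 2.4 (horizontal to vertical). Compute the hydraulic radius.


For a trapezoidal section with side slope z:
A = (b + z*y)*y = (9.1 + 2.4*2.44)*2.44 = 36.493 m^2.
P = b + 2*y*sqrt(1 + z^2) = 9.1 + 2*2.44*sqrt(1 + 2.4^2) = 21.788 m.
R = A/P = 36.493 / 21.788 = 1.6749 m.

1.6749


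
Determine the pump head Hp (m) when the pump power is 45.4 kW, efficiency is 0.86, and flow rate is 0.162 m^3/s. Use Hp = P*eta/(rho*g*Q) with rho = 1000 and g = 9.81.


Pump head formula: Hp = P * eta / (rho * g * Q).
Numerator: P * eta = 45.4 * 1000 * 0.86 = 39044.0 W.
Denominator: rho * g * Q = 1000 * 9.81 * 0.162 = 1589.22.
Hp = 39044.0 / 1589.22 = 24.57 m.

24.57


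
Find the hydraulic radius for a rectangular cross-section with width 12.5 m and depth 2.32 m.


For a rectangular section:
Flow area A = b * y = 12.5 * 2.32 = 29.0 m^2.
Wetted perimeter P = b + 2y = 12.5 + 2*2.32 = 17.14 m.
Hydraulic radius R = A/P = 29.0 / 17.14 = 1.6919 m.

1.6919


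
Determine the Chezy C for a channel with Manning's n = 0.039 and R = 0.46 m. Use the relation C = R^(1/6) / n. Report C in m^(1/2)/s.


The Chezy coefficient relates to Manning's n through C = R^(1/6) / n.
R^(1/6) = 0.46^(1/6) = 0.878604.
C = 0.878604 / 0.039 = 22.53 m^(1/2)/s.

22.53


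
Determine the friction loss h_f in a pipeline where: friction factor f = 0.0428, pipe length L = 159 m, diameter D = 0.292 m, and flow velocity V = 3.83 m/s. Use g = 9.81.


Darcy-Weisbach equation: h_f = f * (L/D) * V^2/(2g).
f * L/D = 0.0428 * 159/0.292 = 23.3055.
V^2/(2g) = 3.83^2 / (2*9.81) = 14.6689 / 19.62 = 0.7477 m.
h_f = 23.3055 * 0.7477 = 17.424 m.

17.424


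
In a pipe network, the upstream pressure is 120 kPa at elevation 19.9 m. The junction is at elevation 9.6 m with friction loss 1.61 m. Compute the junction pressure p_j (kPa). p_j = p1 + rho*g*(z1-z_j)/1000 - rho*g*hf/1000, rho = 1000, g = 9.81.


Junction pressure: p_j = p1 + rho*g*(z1 - z_j)/1000 - rho*g*hf/1000.
Elevation term = 1000*9.81*(19.9 - 9.6)/1000 = 101.043 kPa.
Friction term = 1000*9.81*1.61/1000 = 15.794 kPa.
p_j = 120 + 101.043 - 15.794 = 205.25 kPa.

205.25


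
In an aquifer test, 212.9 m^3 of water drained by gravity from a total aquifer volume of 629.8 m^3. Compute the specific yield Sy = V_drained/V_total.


Specific yield Sy = Volume drained / Total volume.
Sy = 212.9 / 629.8
   = 0.338.

0.338


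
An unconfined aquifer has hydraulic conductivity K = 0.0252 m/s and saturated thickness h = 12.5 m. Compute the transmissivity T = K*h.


Transmissivity is defined as T = K * h.
T = 0.0252 * 12.5
  = 0.315 m^2/s.

0.315


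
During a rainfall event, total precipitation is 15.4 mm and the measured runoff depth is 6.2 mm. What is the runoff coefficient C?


The runoff coefficient C = runoff depth / rainfall depth.
C = 6.2 / 15.4
  = 0.4026.

0.4026


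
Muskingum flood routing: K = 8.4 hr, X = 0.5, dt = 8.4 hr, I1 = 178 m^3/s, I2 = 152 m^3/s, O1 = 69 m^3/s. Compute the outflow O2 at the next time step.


Muskingum coefficients:
denom = 2*K*(1-X) + dt = 2*8.4*(1-0.5) + 8.4 = 16.8.
C0 = (dt - 2*K*X)/denom = (8.4 - 2*8.4*0.5)/16.8 = 0.0.
C1 = (dt + 2*K*X)/denom = (8.4 + 2*8.4*0.5)/16.8 = 1.0.
C2 = (2*K*(1-X) - dt)/denom = 0.0.
O2 = C0*I2 + C1*I1 + C2*O1
   = 0.0*152 + 1.0*178 + 0.0*69
   = 178.0 m^3/s.

178.0


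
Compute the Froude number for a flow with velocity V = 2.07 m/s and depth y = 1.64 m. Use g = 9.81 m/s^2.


The Froude number is defined as Fr = V / sqrt(g*y).
g*y = 9.81 * 1.64 = 16.0884.
sqrt(g*y) = sqrt(16.0884) = 4.011.
Fr = 2.07 / 4.011 = 0.5161.

0.5161


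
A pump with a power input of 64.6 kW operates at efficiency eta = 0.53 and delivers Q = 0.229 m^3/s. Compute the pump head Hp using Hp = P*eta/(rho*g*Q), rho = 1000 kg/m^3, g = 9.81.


Pump head formula: Hp = P * eta / (rho * g * Q).
Numerator: P * eta = 64.6 * 1000 * 0.53 = 34238.0 W.
Denominator: rho * g * Q = 1000 * 9.81 * 0.229 = 2246.49.
Hp = 34238.0 / 2246.49 = 15.24 m.

15.24


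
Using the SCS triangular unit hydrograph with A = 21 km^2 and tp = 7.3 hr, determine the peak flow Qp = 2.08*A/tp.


SCS formula: Qp = 2.08 * A / tp.
Qp = 2.08 * 21 / 7.3
   = 43.68 / 7.3
   = 5.98 m^3/s per cm.

5.98


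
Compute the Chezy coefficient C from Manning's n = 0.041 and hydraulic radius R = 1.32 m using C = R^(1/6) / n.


The Chezy coefficient relates to Manning's n through C = R^(1/6) / n.
R^(1/6) = 1.32^(1/6) = 1.047359.
C = 1.047359 / 0.041 = 25.55 m^(1/2)/s.

25.55


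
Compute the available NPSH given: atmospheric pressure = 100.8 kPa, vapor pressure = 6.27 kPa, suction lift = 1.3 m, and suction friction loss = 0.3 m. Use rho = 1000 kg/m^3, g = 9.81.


NPSHa = p_atm/(rho*g) - z_s - hf_s - p_vap/(rho*g).
p_atm/(rho*g) = 100.8*1000 / (1000*9.81) = 10.275 m.
p_vap/(rho*g) = 6.27*1000 / (1000*9.81) = 0.639 m.
NPSHa = 10.275 - 1.3 - 0.3 - 0.639
      = 8.04 m.

8.04


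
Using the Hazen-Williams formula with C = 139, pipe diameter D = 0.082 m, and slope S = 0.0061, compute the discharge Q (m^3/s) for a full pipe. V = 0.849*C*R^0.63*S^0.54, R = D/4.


For a full circular pipe, R = D/4 = 0.082/4 = 0.0205 m.
V = 0.849 * 139 * 0.0205^0.63 * 0.0061^0.54
  = 0.849 * 139 * 0.086378 * 0.063691
  = 0.6492 m/s.
Pipe area A = pi*D^2/4 = pi*0.082^2/4 = 0.0053 m^2.
Q = A * V = 0.0053 * 0.6492 = 0.0034 m^3/s.

0.0034


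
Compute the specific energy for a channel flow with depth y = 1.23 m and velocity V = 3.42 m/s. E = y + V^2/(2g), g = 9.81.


Specific energy E = y + V^2/(2g).
Velocity head = V^2/(2g) = 3.42^2 / (2*9.81) = 11.6964 / 19.62 = 0.5961 m.
E = 1.23 + 0.5961 = 1.8261 m.

1.8261


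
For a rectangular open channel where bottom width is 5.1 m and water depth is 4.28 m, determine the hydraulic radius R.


For a rectangular section:
Flow area A = b * y = 5.1 * 4.28 = 21.83 m^2.
Wetted perimeter P = b + 2y = 5.1 + 2*4.28 = 13.66 m.
Hydraulic radius R = A/P = 21.83 / 13.66 = 1.598 m.

1.598


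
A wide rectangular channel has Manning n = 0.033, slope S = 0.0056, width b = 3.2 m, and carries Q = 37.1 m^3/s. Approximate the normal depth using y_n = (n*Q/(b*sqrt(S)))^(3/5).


We use the wide-channel approximation y_n = (n*Q/(b*sqrt(S)))^(3/5).
sqrt(S) = sqrt(0.0056) = 0.074833.
Numerator: n*Q = 0.033 * 37.1 = 1.2243.
Denominator: b*sqrt(S) = 3.2 * 0.074833 = 0.239466.
arg = 5.1126.
y_n = 5.1126^(3/5) = 2.6619 m.

2.6619


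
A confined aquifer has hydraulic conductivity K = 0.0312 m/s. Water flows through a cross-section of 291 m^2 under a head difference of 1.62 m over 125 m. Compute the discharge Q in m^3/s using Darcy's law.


Darcy's law: Q = K * A * i, where i = dh/L.
Hydraulic gradient i = 1.62 / 125 = 0.01296.
Q = 0.0312 * 291 * 0.01296
  = 0.1177 m^3/s.

0.1177


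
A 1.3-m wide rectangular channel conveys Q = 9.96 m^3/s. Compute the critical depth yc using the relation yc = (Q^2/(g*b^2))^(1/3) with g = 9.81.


Using yc = (Q^2 / (g * b^2))^(1/3):
Q^2 = 9.96^2 = 99.2.
g * b^2 = 9.81 * 1.3^2 = 9.81 * 1.69 = 16.58.
Q^2 / (g*b^2) = 99.2 / 16.58 = 5.9831.
yc = 5.9831^(1/3) = 1.8155 m.

1.8155


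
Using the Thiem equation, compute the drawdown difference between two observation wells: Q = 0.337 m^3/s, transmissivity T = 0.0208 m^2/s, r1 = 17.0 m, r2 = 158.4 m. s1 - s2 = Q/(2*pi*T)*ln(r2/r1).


Thiem equation: s1 - s2 = Q/(2*pi*T) * ln(r2/r1).
ln(r2/r1) = ln(158.4/17.0) = 2.2319.
Q/(2*pi*T) = 0.337 / (2*pi*0.0208) = 0.337 / 0.1307 = 2.5786.
s1 - s2 = 2.5786 * 2.2319 = 5.7552 m.

5.7552


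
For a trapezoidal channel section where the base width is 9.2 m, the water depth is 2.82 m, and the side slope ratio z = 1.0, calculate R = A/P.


For a trapezoidal section with side slope z:
A = (b + z*y)*y = (9.2 + 1.0*2.82)*2.82 = 33.896 m^2.
P = b + 2*y*sqrt(1 + z^2) = 9.2 + 2*2.82*sqrt(1 + 1.0^2) = 17.176 m.
R = A/P = 33.896 / 17.176 = 1.9735 m.

1.9735


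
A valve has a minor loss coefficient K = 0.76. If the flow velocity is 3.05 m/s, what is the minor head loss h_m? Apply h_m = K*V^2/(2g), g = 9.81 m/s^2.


Minor loss formula: h_m = K * V^2/(2g).
V^2 = 3.05^2 = 9.3025.
V^2/(2g) = 9.3025 / 19.62 = 0.4741 m.
h_m = 0.76 * 0.4741 = 0.3603 m.

0.3603


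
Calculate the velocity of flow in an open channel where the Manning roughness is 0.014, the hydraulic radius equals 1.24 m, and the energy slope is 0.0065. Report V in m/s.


Manning's equation gives V = (1/n) * R^(2/3) * S^(1/2).
First, compute R^(2/3) = 1.24^(2/3) = 1.1542.
Next, S^(1/2) = 0.0065^(1/2) = 0.080623.
Then 1/n = 1/0.014 = 71.43.
V = 71.43 * 1.1542 * 0.080623 = 6.6468 m/s.

6.6468


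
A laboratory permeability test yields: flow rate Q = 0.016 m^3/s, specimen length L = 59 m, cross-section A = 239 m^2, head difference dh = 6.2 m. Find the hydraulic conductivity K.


From K = Q*L / (A*dh):
Numerator: Q*L = 0.016 * 59 = 0.944.
Denominator: A*dh = 239 * 6.2 = 1481.8.
K = 0.944 / 1481.8 = 0.000637 m/s.

0.000637


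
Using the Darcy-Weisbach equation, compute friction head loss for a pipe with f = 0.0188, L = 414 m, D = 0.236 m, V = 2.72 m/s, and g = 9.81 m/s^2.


Darcy-Weisbach equation: h_f = f * (L/D) * V^2/(2g).
f * L/D = 0.0188 * 414/0.236 = 32.9797.
V^2/(2g) = 2.72^2 / (2*9.81) = 7.3984 / 19.62 = 0.3771 m.
h_f = 32.9797 * 0.3771 = 12.436 m.

12.436


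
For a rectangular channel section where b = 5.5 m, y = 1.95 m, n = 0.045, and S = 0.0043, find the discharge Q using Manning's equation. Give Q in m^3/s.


For a rectangular channel, the cross-sectional area A = b * y = 5.5 * 1.95 = 10.72 m^2.
The wetted perimeter P = b + 2y = 5.5 + 2*1.95 = 9.4 m.
Hydraulic radius R = A/P = 10.72/9.4 = 1.141 m.
Velocity V = (1/n)*R^(2/3)*S^(1/2) = (1/0.045)*1.141^(2/3)*0.0043^(1/2) = 1.5911 m/s.
Discharge Q = A * V = 10.72 * 1.5911 = 17.065 m^3/s.

17.065


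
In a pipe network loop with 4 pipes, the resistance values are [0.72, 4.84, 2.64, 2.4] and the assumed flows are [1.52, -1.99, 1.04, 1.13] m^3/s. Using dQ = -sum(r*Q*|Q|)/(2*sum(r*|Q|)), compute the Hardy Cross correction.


Numerator terms (r*Q*|Q|): 0.72*1.52*|1.52| = 1.6635; 4.84*-1.99*|-1.99| = -19.1669; 2.64*1.04*|1.04| = 2.8554; 2.4*1.13*|1.13| = 3.0646.
Sum of numerator = -11.5834.
Denominator terms (r*|Q|): 0.72*|1.52| = 1.0944; 4.84*|-1.99| = 9.6316; 2.64*|1.04| = 2.7456; 2.4*|1.13| = 2.712.
2 * sum of denominator = 2 * 16.1836 = 32.3672.
dQ = --11.5834 / 32.3672 = 0.3579 m^3/s.

0.3579


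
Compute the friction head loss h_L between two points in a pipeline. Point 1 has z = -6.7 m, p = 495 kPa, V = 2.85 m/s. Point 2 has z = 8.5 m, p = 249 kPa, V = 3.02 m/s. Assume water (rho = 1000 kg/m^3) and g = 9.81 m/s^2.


Total head at each section: H = z + p/(rho*g) + V^2/(2g).
H1 = -6.7 + 495*1000/(1000*9.81) + 2.85^2/(2*9.81)
   = -6.7 + 50.459 + 0.414
   = 44.173 m.
H2 = 8.5 + 249*1000/(1000*9.81) + 3.02^2/(2*9.81)
   = 8.5 + 25.382 + 0.4649
   = 34.347 m.
h_L = H1 - H2 = 44.173 - 34.347 = 9.826 m.

9.826


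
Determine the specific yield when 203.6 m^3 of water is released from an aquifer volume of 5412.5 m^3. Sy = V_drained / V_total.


Specific yield Sy = Volume drained / Total volume.
Sy = 203.6 / 5412.5
   = 0.0376.

0.0376


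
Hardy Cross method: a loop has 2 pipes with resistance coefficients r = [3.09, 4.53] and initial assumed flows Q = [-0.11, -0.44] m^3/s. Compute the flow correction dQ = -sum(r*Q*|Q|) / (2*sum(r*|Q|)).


Numerator terms (r*Q*|Q|): 3.09*-0.11*|-0.11| = -0.0374; 4.53*-0.44*|-0.44| = -0.877.
Sum of numerator = -0.9144.
Denominator terms (r*|Q|): 3.09*|-0.11| = 0.3399; 4.53*|-0.44| = 1.9932.
2 * sum of denominator = 2 * 2.3331 = 4.6662.
dQ = --0.9144 / 4.6662 = 0.196 m^3/s.

0.196


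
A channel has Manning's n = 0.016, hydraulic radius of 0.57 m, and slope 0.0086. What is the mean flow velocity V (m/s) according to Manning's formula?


Manning's equation gives V = (1/n) * R^(2/3) * S^(1/2).
First, compute R^(2/3) = 0.57^(2/3) = 0.6875.
Next, S^(1/2) = 0.0086^(1/2) = 0.092736.
Then 1/n = 1/0.016 = 62.5.
V = 62.5 * 0.6875 * 0.092736 = 3.9845 m/s.

3.9845


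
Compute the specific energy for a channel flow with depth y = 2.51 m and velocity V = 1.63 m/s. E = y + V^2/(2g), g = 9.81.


Specific energy E = y + V^2/(2g).
Velocity head = V^2/(2g) = 1.63^2 / (2*9.81) = 2.6569 / 19.62 = 0.1354 m.
E = 2.51 + 0.1354 = 2.6454 m.

2.6454


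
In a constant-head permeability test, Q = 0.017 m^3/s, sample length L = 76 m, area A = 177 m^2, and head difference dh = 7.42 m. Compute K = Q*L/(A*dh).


From K = Q*L / (A*dh):
Numerator: Q*L = 0.017 * 76 = 1.292.
Denominator: A*dh = 177 * 7.42 = 1313.34.
K = 1.292 / 1313.34 = 0.000984 m/s.

0.000984


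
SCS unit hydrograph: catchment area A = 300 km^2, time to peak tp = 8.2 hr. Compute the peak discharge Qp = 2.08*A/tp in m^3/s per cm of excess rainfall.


SCS formula: Qp = 2.08 * A / tp.
Qp = 2.08 * 300 / 8.2
   = 624.0 / 8.2
   = 76.1 m^3/s per cm.

76.1


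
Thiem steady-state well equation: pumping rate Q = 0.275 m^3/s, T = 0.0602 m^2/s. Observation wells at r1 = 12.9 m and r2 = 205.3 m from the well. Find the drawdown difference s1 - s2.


Thiem equation: s1 - s2 = Q/(2*pi*T) * ln(r2/r1).
ln(r2/r1) = ln(205.3/12.9) = 2.7672.
Q/(2*pi*T) = 0.275 / (2*pi*0.0602) = 0.275 / 0.3782 = 0.727.
s1 - s2 = 0.727 * 2.7672 = 2.0119 m.

2.0119


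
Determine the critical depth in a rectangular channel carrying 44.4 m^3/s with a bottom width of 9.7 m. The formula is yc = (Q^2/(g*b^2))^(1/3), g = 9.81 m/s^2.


Using yc = (Q^2 / (g * b^2))^(1/3):
Q^2 = 44.4^2 = 1971.36.
g * b^2 = 9.81 * 9.7^2 = 9.81 * 94.09 = 923.02.
Q^2 / (g*b^2) = 1971.36 / 923.02 = 2.1358.
yc = 2.1358^(1/3) = 1.2878 m.

1.2878


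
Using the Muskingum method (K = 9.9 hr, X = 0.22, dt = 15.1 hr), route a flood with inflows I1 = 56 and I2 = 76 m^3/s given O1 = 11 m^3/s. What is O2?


Muskingum coefficients:
denom = 2*K*(1-X) + dt = 2*9.9*(1-0.22) + 15.1 = 30.544.
C0 = (dt - 2*K*X)/denom = (15.1 - 2*9.9*0.22)/30.544 = 0.3518.
C1 = (dt + 2*K*X)/denom = (15.1 + 2*9.9*0.22)/30.544 = 0.637.
C2 = (2*K*(1-X) - dt)/denom = 0.0113.
O2 = C0*I2 + C1*I1 + C2*O1
   = 0.3518*76 + 0.637*56 + 0.0113*11
   = 62.53 m^3/s.

62.53


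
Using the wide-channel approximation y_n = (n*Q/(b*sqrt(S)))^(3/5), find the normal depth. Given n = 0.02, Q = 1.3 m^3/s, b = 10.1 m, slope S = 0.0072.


We use the wide-channel approximation y_n = (n*Q/(b*sqrt(S)))^(3/5).
sqrt(S) = sqrt(0.0072) = 0.084853.
Numerator: n*Q = 0.02 * 1.3 = 0.026.
Denominator: b*sqrt(S) = 10.1 * 0.084853 = 0.857015.
arg = 0.0303.
y_n = 0.0303^(3/5) = 0.1228 m.

0.1228


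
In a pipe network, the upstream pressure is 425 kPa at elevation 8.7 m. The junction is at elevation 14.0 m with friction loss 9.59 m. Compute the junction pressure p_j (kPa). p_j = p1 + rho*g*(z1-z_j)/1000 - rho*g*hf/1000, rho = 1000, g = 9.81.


Junction pressure: p_j = p1 + rho*g*(z1 - z_j)/1000 - rho*g*hf/1000.
Elevation term = 1000*9.81*(8.7 - 14.0)/1000 = -51.993 kPa.
Friction term = 1000*9.81*9.59/1000 = 94.078 kPa.
p_j = 425 + -51.993 - 94.078 = 278.93 kPa.

278.93


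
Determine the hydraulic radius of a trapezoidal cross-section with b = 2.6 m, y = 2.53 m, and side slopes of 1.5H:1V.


For a trapezoidal section with side slope z:
A = (b + z*y)*y = (2.6 + 1.5*2.53)*2.53 = 16.179 m^2.
P = b + 2*y*sqrt(1 + z^2) = 2.6 + 2*2.53*sqrt(1 + 1.5^2) = 11.722 m.
R = A/P = 16.179 / 11.722 = 1.3802 m.

1.3802


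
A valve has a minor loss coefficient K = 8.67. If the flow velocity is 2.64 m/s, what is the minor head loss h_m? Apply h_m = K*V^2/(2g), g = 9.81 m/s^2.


Minor loss formula: h_m = K * V^2/(2g).
V^2 = 2.64^2 = 6.9696.
V^2/(2g) = 6.9696 / 19.62 = 0.3552 m.
h_m = 8.67 * 0.3552 = 3.0798 m.

3.0798


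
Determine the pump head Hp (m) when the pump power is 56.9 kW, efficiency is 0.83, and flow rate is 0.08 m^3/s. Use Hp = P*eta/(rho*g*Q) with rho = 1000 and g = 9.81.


Pump head formula: Hp = P * eta / (rho * g * Q).
Numerator: P * eta = 56.9 * 1000 * 0.83 = 47227.0 W.
Denominator: rho * g * Q = 1000 * 9.81 * 0.08 = 784.8.
Hp = 47227.0 / 784.8 = 60.18 m.

60.18


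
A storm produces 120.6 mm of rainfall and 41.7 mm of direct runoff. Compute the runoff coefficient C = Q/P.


The runoff coefficient C = runoff depth / rainfall depth.
C = 41.7 / 120.6
  = 0.3458.

0.3458


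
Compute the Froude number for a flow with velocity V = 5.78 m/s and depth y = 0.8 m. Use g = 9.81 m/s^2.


The Froude number is defined as Fr = V / sqrt(g*y).
g*y = 9.81 * 0.8 = 7.848.
sqrt(g*y) = sqrt(7.848) = 2.8014.
Fr = 5.78 / 2.8014 = 2.0632.

2.0632


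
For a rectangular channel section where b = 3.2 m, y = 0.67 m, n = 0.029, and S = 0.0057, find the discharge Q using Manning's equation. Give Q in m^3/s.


For a rectangular channel, the cross-sectional area A = b * y = 3.2 * 0.67 = 2.14 m^2.
The wetted perimeter P = b + 2y = 3.2 + 2*0.67 = 4.54 m.
Hydraulic radius R = A/P = 2.14/4.54 = 0.4722 m.
Velocity V = (1/n)*R^(2/3)*S^(1/2) = (1/0.029)*0.4722^(2/3)*0.0057^(1/2) = 1.5788 m/s.
Discharge Q = A * V = 2.14 * 1.5788 = 3.385 m^3/s.

3.385


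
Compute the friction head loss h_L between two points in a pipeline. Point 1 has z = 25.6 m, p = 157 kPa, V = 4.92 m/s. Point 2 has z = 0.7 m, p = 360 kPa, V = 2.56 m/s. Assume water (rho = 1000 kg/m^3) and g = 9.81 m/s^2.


Total head at each section: H = z + p/(rho*g) + V^2/(2g).
H1 = 25.6 + 157*1000/(1000*9.81) + 4.92^2/(2*9.81)
   = 25.6 + 16.004 + 1.2338
   = 42.838 m.
H2 = 0.7 + 360*1000/(1000*9.81) + 2.56^2/(2*9.81)
   = 0.7 + 36.697 + 0.334
   = 37.731 m.
h_L = H1 - H2 = 42.838 - 37.731 = 5.107 m.

5.107


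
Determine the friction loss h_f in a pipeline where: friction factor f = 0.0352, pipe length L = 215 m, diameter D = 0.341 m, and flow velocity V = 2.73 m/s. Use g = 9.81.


Darcy-Weisbach equation: h_f = f * (L/D) * V^2/(2g).
f * L/D = 0.0352 * 215/0.341 = 22.1935.
V^2/(2g) = 2.73^2 / (2*9.81) = 7.4529 / 19.62 = 0.3799 m.
h_f = 22.1935 * 0.3799 = 8.43 m.

8.43


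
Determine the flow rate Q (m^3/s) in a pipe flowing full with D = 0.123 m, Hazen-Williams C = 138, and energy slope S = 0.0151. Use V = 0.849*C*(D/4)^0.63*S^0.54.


For a full circular pipe, R = D/4 = 0.123/4 = 0.0307 m.
V = 0.849 * 138 * 0.0307^0.63 * 0.0151^0.54
  = 0.849 * 138 * 0.111517 * 0.103908
  = 1.3576 m/s.
Pipe area A = pi*D^2/4 = pi*0.123^2/4 = 0.0119 m^2.
Q = A * V = 0.0119 * 1.3576 = 0.0161 m^3/s.

0.0161


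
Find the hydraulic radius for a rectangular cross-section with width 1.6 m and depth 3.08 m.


For a rectangular section:
Flow area A = b * y = 1.6 * 3.08 = 4.93 m^2.
Wetted perimeter P = b + 2y = 1.6 + 2*3.08 = 7.76 m.
Hydraulic radius R = A/P = 4.93 / 7.76 = 0.6351 m.

0.6351


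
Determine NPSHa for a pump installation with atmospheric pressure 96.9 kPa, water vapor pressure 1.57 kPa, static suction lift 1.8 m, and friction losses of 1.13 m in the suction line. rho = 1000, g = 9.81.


NPSHa = p_atm/(rho*g) - z_s - hf_s - p_vap/(rho*g).
p_atm/(rho*g) = 96.9*1000 / (1000*9.81) = 9.878 m.
p_vap/(rho*g) = 1.57*1000 / (1000*9.81) = 0.16 m.
NPSHa = 9.878 - 1.8 - 1.13 - 0.16
      = 6.79 m.

6.79


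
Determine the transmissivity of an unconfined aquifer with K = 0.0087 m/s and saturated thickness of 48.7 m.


Transmissivity is defined as T = K * h.
T = 0.0087 * 48.7
  = 0.4237 m^2/s.

0.4237


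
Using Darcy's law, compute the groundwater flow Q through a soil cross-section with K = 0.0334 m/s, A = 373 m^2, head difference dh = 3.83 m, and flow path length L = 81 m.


Darcy's law: Q = K * A * i, where i = dh/L.
Hydraulic gradient i = 3.83 / 81 = 0.047284.
Q = 0.0334 * 373 * 0.047284
  = 0.5891 m^3/s.

0.5891


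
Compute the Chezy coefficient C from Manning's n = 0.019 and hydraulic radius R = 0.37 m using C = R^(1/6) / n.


The Chezy coefficient relates to Manning's n through C = R^(1/6) / n.
R^(1/6) = 0.37^(1/6) = 0.847293.
C = 0.847293 / 0.019 = 44.59 m^(1/2)/s.

44.59


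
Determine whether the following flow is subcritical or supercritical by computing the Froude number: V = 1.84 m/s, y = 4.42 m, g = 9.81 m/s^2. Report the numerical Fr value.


The Froude number is defined as Fr = V / sqrt(g*y).
g*y = 9.81 * 4.42 = 43.3602.
sqrt(g*y) = sqrt(43.3602) = 6.5848.
Fr = 1.84 / 6.5848 = 0.2794.
Since Fr < 1, the flow is subcritical.

0.2794


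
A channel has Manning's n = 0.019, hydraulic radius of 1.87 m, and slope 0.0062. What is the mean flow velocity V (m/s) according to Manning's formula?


Manning's equation gives V = (1/n) * R^(2/3) * S^(1/2).
First, compute R^(2/3) = 1.87^(2/3) = 1.5178.
Next, S^(1/2) = 0.0062^(1/2) = 0.07874.
Then 1/n = 1/0.019 = 52.63.
V = 52.63 * 1.5178 * 0.07874 = 6.2903 m/s.

6.2903


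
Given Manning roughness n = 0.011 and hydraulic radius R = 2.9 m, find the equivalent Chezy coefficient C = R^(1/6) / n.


The Chezy coefficient relates to Manning's n through C = R^(1/6) / n.
R^(1/6) = 2.9^(1/6) = 1.19417.
C = 1.19417 / 0.011 = 108.56 m^(1/2)/s.

108.56


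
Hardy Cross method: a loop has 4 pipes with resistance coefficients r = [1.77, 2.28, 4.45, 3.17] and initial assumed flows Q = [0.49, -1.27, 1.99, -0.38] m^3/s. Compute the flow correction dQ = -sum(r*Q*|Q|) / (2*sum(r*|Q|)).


Numerator terms (r*Q*|Q|): 1.77*0.49*|0.49| = 0.425; 2.28*-1.27*|-1.27| = -3.6774; 4.45*1.99*|1.99| = 17.6224; 3.17*-0.38*|-0.38| = -0.4577.
Sum of numerator = 13.9123.
Denominator terms (r*|Q|): 1.77*|0.49| = 0.8673; 2.28*|-1.27| = 2.8956; 4.45*|1.99| = 8.8555; 3.17*|-0.38| = 1.2046.
2 * sum of denominator = 2 * 13.823 = 27.646.
dQ = -13.9123 / 27.646 = -0.5032 m^3/s.

-0.5032


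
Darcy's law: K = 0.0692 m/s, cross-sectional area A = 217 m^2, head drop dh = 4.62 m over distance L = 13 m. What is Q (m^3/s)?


Darcy's law: Q = K * A * i, where i = dh/L.
Hydraulic gradient i = 4.62 / 13 = 0.355385.
Q = 0.0692 * 217 * 0.355385
  = 5.3366 m^3/s.

5.3366


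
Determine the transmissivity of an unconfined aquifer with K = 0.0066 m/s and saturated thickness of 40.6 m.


Transmissivity is defined as T = K * h.
T = 0.0066 * 40.6
  = 0.268 m^2/s.

0.268


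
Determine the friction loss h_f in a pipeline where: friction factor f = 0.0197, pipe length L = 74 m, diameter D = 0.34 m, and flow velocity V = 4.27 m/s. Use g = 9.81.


Darcy-Weisbach equation: h_f = f * (L/D) * V^2/(2g).
f * L/D = 0.0197 * 74/0.34 = 4.2876.
V^2/(2g) = 4.27^2 / (2*9.81) = 18.2329 / 19.62 = 0.9293 m.
h_f = 4.2876 * 0.9293 = 3.985 m.

3.985


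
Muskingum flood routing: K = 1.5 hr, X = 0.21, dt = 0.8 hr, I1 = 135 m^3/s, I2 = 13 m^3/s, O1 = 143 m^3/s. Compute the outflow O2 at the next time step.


Muskingum coefficients:
denom = 2*K*(1-X) + dt = 2*1.5*(1-0.21) + 0.8 = 3.17.
C0 = (dt - 2*K*X)/denom = (0.8 - 2*1.5*0.21)/3.17 = 0.0536.
C1 = (dt + 2*K*X)/denom = (0.8 + 2*1.5*0.21)/3.17 = 0.4511.
C2 = (2*K*(1-X) - dt)/denom = 0.4953.
O2 = C0*I2 + C1*I1 + C2*O1
   = 0.0536*13 + 0.4511*135 + 0.4953*143
   = 132.42 m^3/s.

132.42


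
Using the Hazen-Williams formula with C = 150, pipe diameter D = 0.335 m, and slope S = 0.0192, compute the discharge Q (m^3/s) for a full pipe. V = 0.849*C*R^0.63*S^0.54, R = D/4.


For a full circular pipe, R = D/4 = 0.335/4 = 0.0838 m.
V = 0.849 * 150 * 0.0838^0.63 * 0.0192^0.54
  = 0.849 * 150 * 0.209643 * 0.118299
  = 3.1584 m/s.
Pipe area A = pi*D^2/4 = pi*0.335^2/4 = 0.0881 m^2.
Q = A * V = 0.0881 * 3.1584 = 0.2784 m^3/s.

0.2784


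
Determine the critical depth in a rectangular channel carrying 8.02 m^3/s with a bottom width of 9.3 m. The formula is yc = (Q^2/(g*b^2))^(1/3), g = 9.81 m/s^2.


Using yc = (Q^2 / (g * b^2))^(1/3):
Q^2 = 8.02^2 = 64.32.
g * b^2 = 9.81 * 9.3^2 = 9.81 * 86.49 = 848.47.
Q^2 / (g*b^2) = 64.32 / 848.47 = 0.0758.
yc = 0.0758^(1/3) = 0.4232 m.

0.4232
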